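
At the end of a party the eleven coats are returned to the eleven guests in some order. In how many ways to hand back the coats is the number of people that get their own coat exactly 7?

2970

Pick the 7 fixed positions: C(11,7) = 330 ways.
The remaining 4 must be deranged: !4 = 9.
Total: 330 × 9 = 2970.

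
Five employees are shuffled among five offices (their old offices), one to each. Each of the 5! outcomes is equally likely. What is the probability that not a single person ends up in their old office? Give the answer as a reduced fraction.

11/30

Favorable outcomes: !5 = 44.
Total outcomes: 5! = 120.
Probability = 44/120 = 11/30.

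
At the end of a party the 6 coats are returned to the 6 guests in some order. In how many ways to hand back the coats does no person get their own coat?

265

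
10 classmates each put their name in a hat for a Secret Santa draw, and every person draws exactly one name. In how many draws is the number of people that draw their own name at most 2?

# with exactly i fixed is C(10,i)·!(10-i); sum over i=0..2:
  i=0: C(10,0)·!10 = 1·1334961 = 1334961
  i=1: C(10,1)·!9 = 10·133496 = 1334960
  i=2: C(10,2)·!8 = 45·14833 = 667485
Total = 3337406.

3337406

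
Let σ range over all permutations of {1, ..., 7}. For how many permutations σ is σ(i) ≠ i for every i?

1854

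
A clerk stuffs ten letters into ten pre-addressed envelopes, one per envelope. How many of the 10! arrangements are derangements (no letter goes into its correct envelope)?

The number of derangements of 10 is !10 = Σ_{k=0}^{10} (-1)^k·10!/k!
= 10! - 10!/1! + 10!/2! - 10!/3! + 10!/4! - 10!/5! + 10!/6! - 10!/7! + 10!/8! - 10!/9! + 10!/10!
= 3628800 - 3628800 + 1814400 - 604800 + 151200 - 30240 + 5040 - 720 + 90 - 10 + 1
= 1334961

1334961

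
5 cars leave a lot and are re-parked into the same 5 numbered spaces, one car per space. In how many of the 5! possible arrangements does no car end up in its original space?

44

!5 is the nearest integer to 5!/e.
5! = 120, and 120/e ≈ 44.15, so !5 = 44.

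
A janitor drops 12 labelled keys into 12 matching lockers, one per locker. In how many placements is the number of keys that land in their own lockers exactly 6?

244860

Pick the 6 fixed positions: C(12,6) = 924 ways.
The remaining 6 must be deranged: !6 = 265.
Total: 924 × 265 = 244860.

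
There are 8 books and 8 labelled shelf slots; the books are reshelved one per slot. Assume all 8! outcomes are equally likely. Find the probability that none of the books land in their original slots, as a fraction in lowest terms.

2119/5760

Favorable outcomes: !8 = 14833.
Total outcomes: 8! = 40320.
Probability = 14833/40320 = 2119/5760.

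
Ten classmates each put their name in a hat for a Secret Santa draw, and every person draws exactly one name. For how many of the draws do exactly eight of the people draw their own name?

Pick the 8 fixed positions: C(10,8) = 45 ways.
The remaining 2 must be deranged: !2 = 1.
Total: 45 × 1 = 45.

45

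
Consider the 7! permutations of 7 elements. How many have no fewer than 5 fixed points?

# with exactly i fixed is C(7,i)·!(7-i); sum over i=5..7:
  i=5: C(7,5)·!2 = 21·1 = 21
  i=6: C(7,6)·!1 = 7·0 = 0
  i=7: C(7,7)·!0 = 1·1 = 1
Total = 22.

22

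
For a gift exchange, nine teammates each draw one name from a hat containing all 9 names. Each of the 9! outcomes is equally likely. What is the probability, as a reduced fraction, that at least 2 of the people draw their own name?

95887/362880

Favorable outcomes: Σ_{i≥2} C(9,i)·!(9-i) = 36·1854 + 84·265 + 126·44 + 126·9 + 84·2 + 36·1 + 9·0 + 1·1 = 95887.
Total outcomes: 9! = 362880.
Probability = 95887/362880 = 95887/362880.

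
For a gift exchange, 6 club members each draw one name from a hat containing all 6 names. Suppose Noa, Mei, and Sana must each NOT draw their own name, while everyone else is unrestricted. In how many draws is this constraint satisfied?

426

Let A_j be the event that the j-th constrained one is fixed. By inclusion-exclusion over the 3 events:
Σ_{j=0}^{3} (-1)^j C(3,j)(6-j)!
= C(3,0)·6! - C(3,1)·5! + C(3,2)·4! - C(3,3)·3!
= 720 - 360 + 72 - 6
= 426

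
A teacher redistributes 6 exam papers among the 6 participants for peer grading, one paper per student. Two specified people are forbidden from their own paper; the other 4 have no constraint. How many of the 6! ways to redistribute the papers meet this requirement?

504

Inclusion-exclusion on the 2 forbidden self-matches:
Σ_{j=0}^{2} (-1)^j C(2,j)(6-j)!
= C(2,0)·6! - C(2,1)·5! + C(2,2)·4!
= 720 - 240 + 24
= 504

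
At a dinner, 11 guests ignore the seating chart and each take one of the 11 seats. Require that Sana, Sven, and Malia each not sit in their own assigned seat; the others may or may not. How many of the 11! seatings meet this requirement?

30078720

Let A_j be the event that the j-th constrained one is fixed. By inclusion-exclusion over the 3 events:
Σ_{j=0}^{3} (-1)^j C(3,j)(11-j)!
= C(3,0)·11! - C(3,1)·10! + C(3,2)·9! - C(3,3)·8!
= 39916800 - 10886400 + 1088640 - 40320
= 30078720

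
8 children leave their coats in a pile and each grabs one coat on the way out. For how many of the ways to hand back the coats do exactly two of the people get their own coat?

Choose which 2 of the 8 are fixed: C(8,2) = 28.
The remaining 6 must be deranged: !6 = 265.
Total: 28 × 265 = 7420.

7420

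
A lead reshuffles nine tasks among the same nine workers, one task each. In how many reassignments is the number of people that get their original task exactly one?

133497

Pick the single fixed position: C(9,1) = 9 ways.
The remaining 8 must be deranged: !8 = 14833.
Total: 9 × 14833 = 133497.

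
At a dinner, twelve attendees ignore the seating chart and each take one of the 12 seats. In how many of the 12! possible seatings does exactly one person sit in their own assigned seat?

176214840

Pick the single fixed position: C(12,1) = 12 ways.
The remaining 11 must be deranged: !11 = 14684570.
Total: 12 × 14684570 = 176214840.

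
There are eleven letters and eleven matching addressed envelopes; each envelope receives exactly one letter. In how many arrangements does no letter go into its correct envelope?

The subfactorial !11 = [11!/e] (nearest integer).
11! = 39916800, and 39916800/e ≈ 14684570.08, so !11 = 14684570.

14684570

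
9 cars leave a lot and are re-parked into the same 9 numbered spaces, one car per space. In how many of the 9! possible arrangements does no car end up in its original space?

133496

!9 is the nearest integer to 9!/e.
9! = 362880, and 362880/e ≈ 133496.09, so !9 = 133496.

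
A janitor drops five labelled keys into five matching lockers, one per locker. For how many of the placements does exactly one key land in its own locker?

45

Pick the single fixed position: C(5,1) = 5 ways.
The other 4 form a derangement: !4 = 9.
Total: 5 × 9 = 45.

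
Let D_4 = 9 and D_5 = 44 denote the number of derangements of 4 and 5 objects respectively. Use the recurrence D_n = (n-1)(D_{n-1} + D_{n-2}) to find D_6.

265

D_6 = (6-1)·(D_5 + D_4) = 5·(44 + 9) = 5·53 = 265.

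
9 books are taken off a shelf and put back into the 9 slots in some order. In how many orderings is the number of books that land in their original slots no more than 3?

355997

# with exactly i fixed is C(9,i)·!(9-i); sum over i=0..3:
  i=0: C(9,0)·!9 = 1·133496 = 133496
  i=1: C(9,1)·!8 = 9·14833 = 133497
  i=2: C(9,2)·!7 = 36·1854 = 66744
  i=3: C(9,3)·!6 = 84·265 = 22260
Total = 355997.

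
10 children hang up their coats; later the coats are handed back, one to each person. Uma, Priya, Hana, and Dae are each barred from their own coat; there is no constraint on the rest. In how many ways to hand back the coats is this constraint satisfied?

2399760

Inclusion-exclusion on the 4 forbidden self-matches:
Σ_{j=0}^{4} (-1)^j C(4,j)(10-j)!
= C(4,0)·10! - C(4,1)·9! + C(4,2)·8! - C(4,3)·7! + C(4,4)·6!
= 3628800 - 1451520 + 241920 - 20160 + 720
= 2399760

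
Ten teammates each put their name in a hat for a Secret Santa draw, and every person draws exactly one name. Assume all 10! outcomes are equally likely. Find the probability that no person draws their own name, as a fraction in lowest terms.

16481/44800

Favorable outcomes: !10 = 1334961.
Total outcomes: 10! = 3628800.
Probability = 1334961/3628800 = 16481/44800.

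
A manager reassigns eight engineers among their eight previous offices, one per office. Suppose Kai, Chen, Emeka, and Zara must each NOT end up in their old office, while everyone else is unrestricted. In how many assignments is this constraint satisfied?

24024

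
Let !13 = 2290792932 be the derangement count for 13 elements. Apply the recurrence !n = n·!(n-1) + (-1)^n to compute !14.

32071101049

!14 = 14·2290792932 + 1 = 32071101049.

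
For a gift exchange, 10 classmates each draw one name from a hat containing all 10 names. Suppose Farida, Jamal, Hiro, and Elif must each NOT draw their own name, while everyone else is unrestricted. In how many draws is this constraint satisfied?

2399760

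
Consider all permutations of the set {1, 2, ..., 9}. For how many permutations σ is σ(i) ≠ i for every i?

!9 is the nearest integer to 9!/e.
9! = 362880, and 362880/e ≈ 133496.09, so !9 = 133496.

133496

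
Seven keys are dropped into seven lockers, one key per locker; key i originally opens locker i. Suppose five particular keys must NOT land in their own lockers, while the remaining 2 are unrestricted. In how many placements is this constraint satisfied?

Inclusion-exclusion on the 5 forbidden self-matches:
Σ_{j=0}^{5} (-1)^j C(5,j)(7-j)!
= C(5,0)·7! - C(5,1)·6! + C(5,2)·5! - C(5,3)·4! + C(5,4)·3! - C(5,5)·2!
= 5040 - 3600 + 1200 - 240 + 30 - 2
= 2428

2428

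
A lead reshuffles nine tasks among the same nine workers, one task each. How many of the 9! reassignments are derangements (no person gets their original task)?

The subfactorial !9 = [9!/e] (nearest integer).
9! = 362880, and 362880/e ≈ 133496.09, so !9 = 133496.

133496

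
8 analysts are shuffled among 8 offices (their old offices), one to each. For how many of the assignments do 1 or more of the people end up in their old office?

# with exactly i fixed is C(8,i)·!(8-i); sum over i=1..8:
  i=1: C(8,1)·!7 = 8·1854 = 14832
  i=2: C(8,2)·!6 = 28·265 = 7420
  i=3: C(8,3)·!5 = 56·44 = 2464
  i=4: C(8,4)·!4 = 70·9 = 630
  i=5: C(8,5)·!3 = 56·2 = 112
  i=6: C(8,6)·!2 = 28·1 = 28
  i=7: C(8,7)·!1 = 8·0 = 0
  i=8: C(8,8)·!0 = 1·1 = 1
Total = 25487.

25487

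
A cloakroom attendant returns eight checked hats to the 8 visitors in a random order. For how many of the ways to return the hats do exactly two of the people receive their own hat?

7420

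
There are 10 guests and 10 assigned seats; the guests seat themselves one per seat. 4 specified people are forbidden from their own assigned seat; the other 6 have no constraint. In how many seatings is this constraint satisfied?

2399760

Inclusion-exclusion on the 4 forbidden self-matches:
Σ_{j=0}^{4} (-1)^j C(4,j)(10-j)!
= C(4,0)·10! - C(4,1)·9! + C(4,2)·8! - C(4,3)·7! + C(4,4)·6!
= 3628800 - 1451520 + 241920 - 20160 + 720
= 2399760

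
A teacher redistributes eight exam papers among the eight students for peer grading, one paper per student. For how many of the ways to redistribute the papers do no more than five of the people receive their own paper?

40291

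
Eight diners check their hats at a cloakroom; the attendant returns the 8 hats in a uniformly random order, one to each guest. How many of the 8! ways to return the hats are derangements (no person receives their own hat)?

14833

Use !n = (n-1)(!(n-1) + !(n-2)).
!8 = 7·(1854 + 265) = 7·2119 = 14833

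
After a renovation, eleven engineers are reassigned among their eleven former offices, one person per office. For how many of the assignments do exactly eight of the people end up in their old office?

330

Choose which 8 of the 11 are fixed: C(11,8) = 165.
The remaining 3 must be deranged: !3 = 2.
Total: 165 × 2 = 330.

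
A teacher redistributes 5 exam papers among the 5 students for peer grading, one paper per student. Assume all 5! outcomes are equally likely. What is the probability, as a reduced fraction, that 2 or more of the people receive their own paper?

31/120

Favorable outcomes: Σ_{i≥2} C(5,i)·!(5-i) = 10·2 + 10·1 + 5·0 + 1·1 = 31.
Total outcomes: 5! = 120.
Probability = 31/120 = 31/120.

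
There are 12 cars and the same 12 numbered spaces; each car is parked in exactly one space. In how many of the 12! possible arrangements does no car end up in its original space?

176214841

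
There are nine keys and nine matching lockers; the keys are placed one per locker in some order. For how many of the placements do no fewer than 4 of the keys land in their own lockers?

# with exactly i fixed is C(9,i)·!(9-i); sum over i=4..9:
  i=4: C(9,4)·!5 = 126·44 = 5544
  i=5: C(9,5)·!4 = 126·9 = 1134
  i=6: C(9,6)·!3 = 84·2 = 168
  i=7: C(9,7)·!2 = 36·1 = 36
  i=8: C(9,8)·!1 = 9·0 = 0
  i=9: C(9,9)·!0 = 1·1 = 1
Total = 6883.

6883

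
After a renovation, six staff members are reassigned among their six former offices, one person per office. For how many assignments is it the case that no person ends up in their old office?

265

By inclusion-exclusion, !6 = Σ (-1)^k · 6!/k! for k=0..6
= 6! - 6!/1! + 6!/2! - 6!/3! + 6!/4! - 6!/5! + 6!/6!
= 720 - 720 + 360 - 120 + 30 - 6 + 1
= 265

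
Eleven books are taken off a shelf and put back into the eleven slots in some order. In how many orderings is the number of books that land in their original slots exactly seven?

2970

Pick the 7 fixed positions: C(11,7) = 330 ways.
The other 4 form a derangement: !4 = 9.
Total: 330 × 9 = 2970.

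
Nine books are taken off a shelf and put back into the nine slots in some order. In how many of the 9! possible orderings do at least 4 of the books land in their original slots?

6883

# with exactly i fixed is C(9,i)·!(9-i); sum over i=4..9:
  i=4: C(9,4)·!5 = 126·44 = 5544
  i=5: C(9,5)·!4 = 126·9 = 1134
  i=6: C(9,6)·!3 = 84·2 = 168
  i=7: C(9,7)·!2 = 36·1 = 36
  i=8: C(9,8)·!1 = 9·0 = 0
  i=9: C(9,9)·!0 = 1·1 = 1
Total = 6883.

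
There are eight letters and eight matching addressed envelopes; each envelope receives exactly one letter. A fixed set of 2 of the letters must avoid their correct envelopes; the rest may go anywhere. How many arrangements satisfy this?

Inclusion-exclusion on the 2 forbidden self-matches:
Σ_{j=0}^{2} (-1)^j C(2,j)(8-j)!
= C(2,0)·8! - C(2,1)·7! + C(2,2)·6!
= 40320 - 10080 + 720
= 30960

30960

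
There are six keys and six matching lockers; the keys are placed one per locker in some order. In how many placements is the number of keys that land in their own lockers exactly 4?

15

Choose which 4 of the 6 are fixed: C(6,4) = 15.
The remaining 2 must be deranged: !2 = 1.
Total: 15 × 1 = 15.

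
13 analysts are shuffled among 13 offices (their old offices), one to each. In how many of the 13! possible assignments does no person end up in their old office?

2290792932

The subfactorial !13 = [13!/e] (nearest integer).
13! = 6227020800, and 6227020800/e ≈ 2290792932.07, so !13 = 2290792932.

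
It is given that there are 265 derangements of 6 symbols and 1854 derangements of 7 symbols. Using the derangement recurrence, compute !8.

!8 = (8-1)·(!7 + !6) = 7·(1854 + 265) = 7·2119 = 14833.

14833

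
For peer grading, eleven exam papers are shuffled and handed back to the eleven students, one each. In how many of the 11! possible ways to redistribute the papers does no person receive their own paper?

Use !n = n·!(n-1) + (-1)^n.
!11 = 11·1334961 - 1 = 14684570

14684570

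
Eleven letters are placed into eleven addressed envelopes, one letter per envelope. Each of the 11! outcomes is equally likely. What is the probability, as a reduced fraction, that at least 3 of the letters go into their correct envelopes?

3205379/39916800

Favorable outcomes: Σ_{i≥3} C(11,i)·!(11-i) = 165·14833 + 330·1854 + 462·265 + 462·44 + 330·9 + 165·2 + 55·1 + 11·0 + 1·1 = 3205379.
Total outcomes: 11! = 39916800.
Probability = 3205379/39916800 = 3205379/39916800.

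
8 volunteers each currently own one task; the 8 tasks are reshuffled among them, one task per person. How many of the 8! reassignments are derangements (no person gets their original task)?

Use !n = (n-1)(!(n-1) + !(n-2)).
!8 = 7·(1854 + 265) = 7·2119 = 14833

14833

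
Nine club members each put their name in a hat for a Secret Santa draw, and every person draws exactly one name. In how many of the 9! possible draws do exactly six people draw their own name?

Choose which 6 of the 9 are fixed: C(9,6) = 84.
The other 3 form a derangement: !3 = 2.
Total: 84 × 2 = 168.

168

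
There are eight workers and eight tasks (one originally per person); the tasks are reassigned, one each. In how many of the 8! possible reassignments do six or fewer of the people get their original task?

# with exactly i fixed is C(8,i)·!(8-i); sum over i=0..6:
  i=0: C(8,0)·!8 = 1·14833 = 14833
  i=1: C(8,1)·!7 = 8·1854 = 14832
  i=2: C(8,2)·!6 = 28·265 = 7420
  i=3: C(8,3)·!5 = 56·44 = 2464
  i=4: C(8,4)·!4 = 70·9 = 630
  i=5: C(8,5)·!3 = 56·2 = 112
  i=6: C(8,6)·!2 = 28·1 = 28
Total = 40319.

40319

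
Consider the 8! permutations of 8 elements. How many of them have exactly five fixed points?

112

Pick the 5 fixed positions: C(8,5) = 56 ways.
The other 3 form a derangement: !3 = 2.
Total: 56 × 2 = 112.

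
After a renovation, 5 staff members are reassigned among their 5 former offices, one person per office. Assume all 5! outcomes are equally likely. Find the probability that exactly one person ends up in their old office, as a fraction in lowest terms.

3/8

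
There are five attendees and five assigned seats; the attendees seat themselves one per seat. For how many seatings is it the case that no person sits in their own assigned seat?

Recurrence: !5 = 4·(!4 + !3).
!5 = 4·(9 + 2) = 4·11 = 44

44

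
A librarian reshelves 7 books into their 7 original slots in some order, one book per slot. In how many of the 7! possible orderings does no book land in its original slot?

1854

!7 is the nearest integer to 7!/e.
7! = 5040, and 5040/e ≈ 1854.11, so !7 = 1854.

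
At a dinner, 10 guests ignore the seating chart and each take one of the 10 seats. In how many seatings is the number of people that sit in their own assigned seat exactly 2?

Choose which 2 of the 10 are fixed: C(10,2) = 45.
The other 8 form a derangement: !8 = 14833.
Total: 45 × 14833 = 667485.

667485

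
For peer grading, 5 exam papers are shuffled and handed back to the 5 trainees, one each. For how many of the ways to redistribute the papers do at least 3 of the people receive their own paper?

Sum C(5,i)·!(5-i) for i = 3..5:
  i=3: C(5,3)·!2 = 10·1 = 10
  i=4: C(5,4)·!1 = 5·0 = 0
  i=5: C(5,5)·!0 = 1·1 = 1
Total = 11.

11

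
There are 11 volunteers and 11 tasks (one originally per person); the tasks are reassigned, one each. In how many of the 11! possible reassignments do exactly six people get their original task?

Choose which 6 of the 11 are fixed: C(11,6) = 462.
The other 5 form a derangement: !5 = 44.
Total: 462 × 44 = 20328.

20328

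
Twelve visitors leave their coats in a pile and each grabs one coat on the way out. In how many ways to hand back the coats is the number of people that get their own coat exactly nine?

Pick the 9 fixed positions: C(12,9) = 220 ways.
The other 3 form a derangement: !3 = 2.
Total: 220 × 2 = 440.

440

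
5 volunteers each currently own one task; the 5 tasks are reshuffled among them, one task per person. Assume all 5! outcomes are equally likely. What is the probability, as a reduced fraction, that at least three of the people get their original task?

11/120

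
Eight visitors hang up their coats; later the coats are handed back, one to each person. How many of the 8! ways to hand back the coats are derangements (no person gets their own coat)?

14833

Use !n = (n-1)(!(n-1) + !(n-2)).
!8 = 7·(1854 + 265) = 7·2119 = 14833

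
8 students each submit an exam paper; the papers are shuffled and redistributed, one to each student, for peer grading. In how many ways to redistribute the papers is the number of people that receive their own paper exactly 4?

630

Pick the 4 fixed positions: C(8,4) = 70 ways.
The remaining 4 must be deranged: !4 = 9.
Total: 70 × 9 = 630.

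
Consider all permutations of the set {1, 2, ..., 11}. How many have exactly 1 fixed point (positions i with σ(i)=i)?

14684571

Pick the single fixed position: C(11,1) = 11 ways.
The other 10 form a derangement: !10 = 1334961.
Total: 11 × 1334961 = 14684571.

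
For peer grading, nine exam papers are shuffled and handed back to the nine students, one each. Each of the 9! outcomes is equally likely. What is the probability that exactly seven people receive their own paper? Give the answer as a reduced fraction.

1/10080

Favorable outcomes: C(9,7)·!2 = 36·1 = 36.
Total outcomes: 9! = 362880.
Probability = 36/362880 = 1/10080.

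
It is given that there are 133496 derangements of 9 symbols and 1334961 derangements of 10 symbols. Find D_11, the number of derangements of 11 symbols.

14684570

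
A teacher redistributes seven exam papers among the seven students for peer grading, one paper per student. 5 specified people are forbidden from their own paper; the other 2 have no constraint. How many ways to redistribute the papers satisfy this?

2428

Inclusion-exclusion on the 5 forbidden self-matches:
Σ_{j=0}^{5} (-1)^j C(5,j)(7-j)!
= C(5,0)·7! - C(5,1)·6! + C(5,2)·5! - C(5,3)·4! + C(5,4)·3! - C(5,5)·2!
= 5040 - 3600 + 1200 - 240 + 30 - 2
= 2428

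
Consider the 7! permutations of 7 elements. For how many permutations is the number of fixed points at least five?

22

# with exactly i fixed is C(7,i)·!(7-i); sum over i=5..7:
  i=5: C(7,5)·!2 = 21·1 = 21
  i=6: C(7,6)·!1 = 7·0 = 0
  i=7: C(7,7)·!0 = 1·1 = 1
Total = 22.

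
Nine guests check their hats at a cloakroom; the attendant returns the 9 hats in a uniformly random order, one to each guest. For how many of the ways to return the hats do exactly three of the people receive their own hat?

22260

Choose which 3 of the 9 are fixed: C(9,3) = 84.
The other 6 form a derangement: !6 = 265.
Total: 84 × 265 = 22260.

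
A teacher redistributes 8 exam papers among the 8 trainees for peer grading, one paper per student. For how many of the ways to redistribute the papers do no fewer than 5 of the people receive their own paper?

Sum C(8,i)·!(8-i) for i = 5..8:
  i=5: C(8,5)·!3 = 56·2 = 112
  i=6: C(8,6)·!2 = 28·1 = 28
  i=7: C(8,7)·!1 = 8·0 = 0
  i=8: C(8,8)·!0 = 1·1 = 1
Total = 141.

141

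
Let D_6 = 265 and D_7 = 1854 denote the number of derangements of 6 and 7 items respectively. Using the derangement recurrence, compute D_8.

14833

D_8 = (8-1)·(D_7 + D_6) = 7·(1854 + 265) = 7·2119 = 14833.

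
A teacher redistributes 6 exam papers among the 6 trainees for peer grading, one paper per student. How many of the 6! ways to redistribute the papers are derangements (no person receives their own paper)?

!6 is the nearest integer to 6!/e.
6! = 720, and 720/e ≈ 264.87, so !6 = 265.

265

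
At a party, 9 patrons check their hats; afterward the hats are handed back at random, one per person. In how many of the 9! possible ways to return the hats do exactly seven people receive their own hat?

36

Choose which 7 of the 9 are fixed: C(9,7) = 36.
The remaining 2 must be deranged: !2 = 1.
Total: 36 × 1 = 36.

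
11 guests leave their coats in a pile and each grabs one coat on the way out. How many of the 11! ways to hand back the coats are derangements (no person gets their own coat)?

14684570

The number of derangements of 11 is !11 = Σ_{k=0}^{11} (-1)^k·11!/k!
= 11! - 11!/1! + 11!/2! - 11!/3! + 11!/4! - 11!/5! + 11!/6! - 11!/7! + 11!/8! - 11!/9! + 11!/10! - 11!/11!
= 39916800 - 39916800 + 19958400 - 6652800 + 1663200 - 332640 + 55440 - 7920 + 990 - 110 + 11 - 1
= 14684570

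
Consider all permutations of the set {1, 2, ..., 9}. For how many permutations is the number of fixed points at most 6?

362843

# with exactly i fixed is C(9,i)·!(9-i); sum over i=0..6:
  i=0: C(9,0)·!9 = 1·133496 = 133496
  i=1: C(9,1)·!8 = 9·14833 = 133497
  i=2: C(9,2)·!7 = 36·1854 = 66744
  i=3: C(9,3)·!6 = 84·265 = 22260
  i=4: C(9,4)·!5 = 126·44 = 5544
  i=5: C(9,5)·!4 = 126·9 = 1134
  i=6: C(9,6)·!3 = 84·2 = 168
Total = 362843.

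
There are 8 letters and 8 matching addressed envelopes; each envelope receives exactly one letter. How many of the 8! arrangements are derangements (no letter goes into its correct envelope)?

14833

By inclusion-exclusion, !8 = Σ (-1)^k · 8!/k! for k=0..8
= 8! - 8!/1! + 8!/2! - 8!/3! + 8!/4! - 8!/5! + 8!/6! - 8!/7! + 8!/8!
= 40320 - 40320 + 20160 - 6720 + 1680 - 336 + 56 - 8 + 1
= 14833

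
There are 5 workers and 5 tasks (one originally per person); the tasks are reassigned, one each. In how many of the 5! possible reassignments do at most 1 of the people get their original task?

# with exactly i fixed is C(5,i)·!(5-i); sum over i=0..1:
  i=0: C(5,0)·!5 = 1·44 = 44
  i=1: C(5,1)·!4 = 5·9 = 45
Total = 89.

89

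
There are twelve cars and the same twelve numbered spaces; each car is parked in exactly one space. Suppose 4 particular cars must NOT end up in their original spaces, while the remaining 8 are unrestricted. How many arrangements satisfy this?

Inclusion-exclusion on the 4 forbidden self-matches:
Σ_{j=0}^{4} (-1)^j C(4,j)(12-j)!
= C(4,0)·12! - C(4,1)·11! + C(4,2)·10! - C(4,3)·9! + C(4,4)·8!
= 479001600 - 159667200 + 21772800 - 1451520 + 40320
= 339696000

339696000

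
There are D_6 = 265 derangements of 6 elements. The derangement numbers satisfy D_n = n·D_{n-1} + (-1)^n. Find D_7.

1854

D_7 = 7·265 - 1 = 1854.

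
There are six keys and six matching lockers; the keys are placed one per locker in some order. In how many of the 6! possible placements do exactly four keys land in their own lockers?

15

Choose which 4 of the 6 are fixed: C(6,4) = 15.
The remaining 2 must be deranged: !2 = 1.
Total: 15 × 1 = 15.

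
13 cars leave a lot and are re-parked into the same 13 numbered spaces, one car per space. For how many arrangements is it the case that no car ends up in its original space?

By inclusion-exclusion, !13 = Σ (-1)^k · 13!/k! for k=0..13
= 13! - 13!/1! + 13!/2! - 13!/3! + 13!/4! - 13!/5! + 13!/6! - 13!/7! + 13!/8! - 13!/9! + 13!/10! - 13!/11! + 13!/12! - 13!/13!
= 6227020800 - 6227020800 + 3113510400 - 1037836800 + 259459200 - 51891840 + 8648640 - 1235520 + 154440 - 17160 + 1716 - 156 + 13 - 1
= 2290792932

2290792932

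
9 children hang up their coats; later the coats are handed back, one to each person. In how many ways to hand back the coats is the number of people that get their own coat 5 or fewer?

362675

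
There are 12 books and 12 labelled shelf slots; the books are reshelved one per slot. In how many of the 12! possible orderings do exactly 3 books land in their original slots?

29369120

Choose which 3 of the 12 are fixed: C(12,3) = 220.
The remaining 9 must be deranged: !9 = 133496.
Total: 220 × 133496 = 29369120.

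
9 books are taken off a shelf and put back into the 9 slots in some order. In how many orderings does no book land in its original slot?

Use !n = n·!(n-1) + (-1)^n.
!9 = 9·14833 - 1 = 133496

133496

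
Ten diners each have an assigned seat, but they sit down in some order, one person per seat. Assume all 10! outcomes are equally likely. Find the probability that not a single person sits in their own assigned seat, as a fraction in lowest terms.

Favorable outcomes: !10 = 1334961.
Total outcomes: 10! = 3628800.
Probability = 1334961/3628800 = 16481/44800.

16481/44800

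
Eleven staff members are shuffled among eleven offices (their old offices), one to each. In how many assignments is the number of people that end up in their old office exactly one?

14684571

Choose which one of the 11 is fixed: C(11,1) = 11.
The remaining 10 must be deranged: !10 = 1334961.
Total: 11 × 1334961 = 14684571.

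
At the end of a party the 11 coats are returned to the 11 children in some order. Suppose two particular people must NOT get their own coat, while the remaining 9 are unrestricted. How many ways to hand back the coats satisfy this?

33022080

Inclusion-exclusion on the 2 forbidden self-matches:
Σ_{j=0}^{2} (-1)^j C(2,j)(11-j)!
= C(2,0)·11! - C(2,1)·10! + C(2,2)·9!
= 39916800 - 7257600 + 362880
= 33022080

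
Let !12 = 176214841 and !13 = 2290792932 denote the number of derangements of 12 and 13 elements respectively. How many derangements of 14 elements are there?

!14 = (14-1)·(!13 + !12) = 13·(2290792932 + 176214841) = 13·2467007773 = 32071101049.

32071101049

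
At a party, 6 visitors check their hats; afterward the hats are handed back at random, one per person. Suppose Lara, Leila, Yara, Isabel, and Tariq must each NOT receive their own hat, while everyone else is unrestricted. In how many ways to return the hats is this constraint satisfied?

Let A_j be the event that the j-th constrained one is fixed. By inclusion-exclusion over the 5 events:
Σ_{j=0}^{5} (-1)^j C(5,j)(6-j)!
= C(5,0)·6! - C(5,1)·5! + C(5,2)·4! - C(5,3)·3! + C(5,4)·2! - C(5,5)·1!
= 720 - 600 + 240 - 60 + 10 - 1
= 309

309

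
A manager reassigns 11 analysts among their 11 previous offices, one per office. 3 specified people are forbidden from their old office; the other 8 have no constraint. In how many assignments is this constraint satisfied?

30078720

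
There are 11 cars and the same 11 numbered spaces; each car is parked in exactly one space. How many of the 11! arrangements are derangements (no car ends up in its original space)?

14684570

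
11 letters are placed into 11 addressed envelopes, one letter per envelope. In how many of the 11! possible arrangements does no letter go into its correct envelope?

The subfactorial !11 = [11!/e] (nearest integer).
11! = 39916800, and 39916800/e ≈ 14684570.08, so !11 = 14684570.

14684570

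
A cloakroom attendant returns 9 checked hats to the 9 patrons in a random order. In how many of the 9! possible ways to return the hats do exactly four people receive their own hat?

5544

Pick the 4 fixed positions: C(9,4) = 126 ways.
The other 5 form a derangement: !5 = 44.
Total: 126 × 44 = 5544.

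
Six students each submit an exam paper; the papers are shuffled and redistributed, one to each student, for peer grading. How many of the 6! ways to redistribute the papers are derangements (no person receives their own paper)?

265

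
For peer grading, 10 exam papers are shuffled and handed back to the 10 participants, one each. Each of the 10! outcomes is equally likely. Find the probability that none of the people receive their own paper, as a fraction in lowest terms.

Favorable outcomes: !10 = 1334961.
Total outcomes: 10! = 3628800.
Probability = 1334961/3628800 = 16481/44800.

16481/44800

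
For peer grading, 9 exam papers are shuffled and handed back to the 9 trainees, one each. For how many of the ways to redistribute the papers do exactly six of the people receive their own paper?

Choose which 6 of the 9 are fixed: C(9,6) = 84.
The other 3 form a derangement: !3 = 2.
Total: 84 × 2 = 168.

168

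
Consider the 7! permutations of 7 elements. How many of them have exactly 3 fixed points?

315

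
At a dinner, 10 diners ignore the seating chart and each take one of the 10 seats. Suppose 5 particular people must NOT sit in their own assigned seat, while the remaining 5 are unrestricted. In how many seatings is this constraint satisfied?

Inclusion-exclusion on the 5 forbidden self-matches:
Σ_{j=0}^{5} (-1)^j C(5,j)(10-j)!
= C(5,0)·10! - C(5,1)·9! + C(5,2)·8! - C(5,3)·7! + C(5,4)·6! - C(5,5)·5!
= 3628800 - 1814400 + 403200 - 50400 + 3600 - 120
= 2170680

2170680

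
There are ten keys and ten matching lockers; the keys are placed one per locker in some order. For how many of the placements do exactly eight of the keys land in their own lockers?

Pick the 8 fixed positions: C(10,8) = 45 ways.
The other 2 form a derangement: !2 = 1.
Total: 45 × 1 = 45.

45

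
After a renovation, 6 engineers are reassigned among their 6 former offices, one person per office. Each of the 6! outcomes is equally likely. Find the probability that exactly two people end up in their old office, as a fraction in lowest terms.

Favorable outcomes: C(6,2)·!4 = 15·9 = 135.
Total outcomes: 6! = 720.
Probability = 135/720 = 3/16.

3/16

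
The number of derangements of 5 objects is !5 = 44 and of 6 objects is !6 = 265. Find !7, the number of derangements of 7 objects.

1854

!7 = (7-1)·(!6 + !5) = 6·(265 + 44) = 6·309 = 1854.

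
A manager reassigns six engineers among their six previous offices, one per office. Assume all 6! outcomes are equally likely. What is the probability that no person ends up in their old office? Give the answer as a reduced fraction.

Favorable outcomes: !6 = 265.
Total outcomes: 6! = 720.
Probability = 265/720 = 53/144.

53/144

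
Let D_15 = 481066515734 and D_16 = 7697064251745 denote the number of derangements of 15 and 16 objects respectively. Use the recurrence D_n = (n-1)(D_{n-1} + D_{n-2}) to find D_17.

130850092279664

D_17 = (17-1)·(D_16 + D_15) = 16·(7697064251745 + 481066515734) = 16·8178130767479 = 130850092279664.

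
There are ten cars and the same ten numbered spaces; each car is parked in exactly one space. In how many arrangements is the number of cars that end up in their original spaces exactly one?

Choose which one of the 10 is fixed: C(10,1) = 10.
The other 9 form a derangement: !9 = 133496.
Total: 10 × 133496 = 1334960.

1334960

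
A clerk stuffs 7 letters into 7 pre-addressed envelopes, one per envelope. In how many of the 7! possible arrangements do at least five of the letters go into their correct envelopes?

Sum C(7,i)·!(7-i) for i = 5..7:
  i=5: C(7,5)·!2 = 21·1 = 21
  i=6: C(7,6)·!1 = 7·0 = 0
  i=7: C(7,7)·!0 = 1·1 = 1
Total = 22.

22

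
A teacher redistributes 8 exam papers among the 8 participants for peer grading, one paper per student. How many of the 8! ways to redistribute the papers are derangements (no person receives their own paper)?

Use !n = (n-1)(!(n-1) + !(n-2)).
!8 = 7·(1854 + 265) = 7·2119 = 14833

14833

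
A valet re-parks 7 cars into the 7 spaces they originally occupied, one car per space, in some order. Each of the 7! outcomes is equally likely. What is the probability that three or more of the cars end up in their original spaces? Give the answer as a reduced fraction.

407/5040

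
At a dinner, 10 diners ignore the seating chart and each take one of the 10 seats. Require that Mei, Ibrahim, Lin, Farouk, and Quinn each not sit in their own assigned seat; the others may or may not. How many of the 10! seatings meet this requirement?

2170680

Let A_j be the event that the j-th constrained one is fixed. By inclusion-exclusion over the 5 events:
Σ_{j=0}^{5} (-1)^j C(5,j)(10-j)!
= C(5,0)·10! - C(5,1)·9! + C(5,2)·8! - C(5,3)·7! + C(5,4)·6! - C(5,5)·5!
= 3628800 - 1814400 + 403200 - 50400 + 3600 - 120
= 2170680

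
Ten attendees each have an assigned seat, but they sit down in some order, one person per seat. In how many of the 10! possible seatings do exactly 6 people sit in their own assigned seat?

1890

Pick the 6 fixed positions: C(10,6) = 210 ways.
The other 4 form a derangement: !4 = 9.
Total: 210 × 9 = 1890.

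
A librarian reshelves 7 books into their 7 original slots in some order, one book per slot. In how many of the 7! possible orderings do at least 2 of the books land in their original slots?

1331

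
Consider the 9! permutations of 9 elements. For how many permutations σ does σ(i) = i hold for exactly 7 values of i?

36

Choose which 7 of the 9 are fixed: C(9,7) = 36.
The remaining 2 must be deranged: !2 = 1.
Total: 36 × 1 = 36.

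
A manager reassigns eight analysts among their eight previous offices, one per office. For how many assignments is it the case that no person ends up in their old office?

14833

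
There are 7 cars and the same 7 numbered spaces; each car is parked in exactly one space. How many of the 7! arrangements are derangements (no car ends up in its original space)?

1854

!7 = 7! · Σ_{k=0}^{7} (-1)^k/k!
= 7! - 7!/1! + 7!/2! - 7!/3! + 7!/4! - 7!/5! + 7!/6! - 7!/7!
= 5040 - 5040 + 2520 - 840 + 210 - 42 + 7 - 1
= 1854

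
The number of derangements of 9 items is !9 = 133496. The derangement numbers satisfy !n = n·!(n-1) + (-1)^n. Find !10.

1334961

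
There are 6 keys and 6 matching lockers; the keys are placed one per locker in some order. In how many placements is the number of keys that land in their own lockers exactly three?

Choose which 3 of the 6 are fixed: C(6,3) = 20.
The remaining 3 must be deranged: !3 = 2.
Total: 20 × 2 = 40.

40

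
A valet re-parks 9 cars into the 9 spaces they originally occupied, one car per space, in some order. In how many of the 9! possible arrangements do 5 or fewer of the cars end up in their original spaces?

362675

# with exactly i fixed is C(9,i)·!(9-i); sum over i=0..5:
  i=0: C(9,0)·!9 = 1·133496 = 133496
  i=1: C(9,1)·!8 = 9·14833 = 133497
  i=2: C(9,2)·!7 = 36·1854 = 66744
  i=3: C(9,3)·!6 = 84·265 = 22260
  i=4: C(9,4)·!5 = 126·44 = 5544
  i=5: C(9,5)·!4 = 126·9 = 1134
Total = 362675.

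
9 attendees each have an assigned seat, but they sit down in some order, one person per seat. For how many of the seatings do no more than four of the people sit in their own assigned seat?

361541

# with exactly i fixed is C(9,i)·!(9-i); sum over i=0..4:
  i=0: C(9,0)·!9 = 1·133496 = 133496
  i=1: C(9,1)·!8 = 9·14833 = 133497
  i=2: C(9,2)·!7 = 36·1854 = 66744
  i=3: C(9,3)·!6 = 84·265 = 22260
  i=4: C(9,4)·!5 = 126·44 = 5544
Total = 361541.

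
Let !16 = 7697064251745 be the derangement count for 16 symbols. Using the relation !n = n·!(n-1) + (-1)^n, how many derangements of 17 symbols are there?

130850092279664

!17 = 17·7697064251745 - 1 = 130850092279664.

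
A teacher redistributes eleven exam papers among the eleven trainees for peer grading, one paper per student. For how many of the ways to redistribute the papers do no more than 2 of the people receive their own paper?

36711421

# with exactly i fixed is C(11,i)·!(11-i); sum over i=0..2:
  i=0: C(11,0)·!11 = 1·14684570 = 14684570
  i=1: C(11,1)·!10 = 11·1334961 = 14684571
  i=2: C(11,2)·!9 = 55·133496 = 7342280
Total = 36711421.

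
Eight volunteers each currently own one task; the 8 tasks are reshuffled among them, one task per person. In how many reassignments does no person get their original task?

The number of derangements of 8 is !8 = Σ_{k=0}^{8} (-1)^k·8!/k!
= 8! - 8!/1! + 8!/2! - 8!/3! + 8!/4! - 8!/5! + 8!/6! - 8!/7! + 8!/8!
= 40320 - 40320 + 20160 - 6720 + 1680 - 336 + 56 - 8 + 1
= 14833

14833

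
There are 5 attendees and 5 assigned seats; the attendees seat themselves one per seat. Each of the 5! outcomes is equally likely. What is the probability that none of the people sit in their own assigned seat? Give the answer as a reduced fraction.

11/30

Favorable outcomes: !5 = 44.
Total outcomes: 5! = 120.
Probability = 44/120 = 11/30.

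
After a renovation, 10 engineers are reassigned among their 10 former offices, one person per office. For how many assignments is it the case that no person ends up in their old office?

1334961

The subfactorial !10 = [10!/e] (nearest integer).
10! = 3628800, and 3628800/e ≈ 1334960.92, so !10 = 1334961.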